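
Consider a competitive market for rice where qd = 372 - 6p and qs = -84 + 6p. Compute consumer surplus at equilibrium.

Consumer surplus = 1728

Equilibrium: 372 - 6p = -84 + 6p gives p* = 38, q* = 144.
Demand choke price (qd = 0): p = 62.
CS = ½(62 − 38)(144) = 1728.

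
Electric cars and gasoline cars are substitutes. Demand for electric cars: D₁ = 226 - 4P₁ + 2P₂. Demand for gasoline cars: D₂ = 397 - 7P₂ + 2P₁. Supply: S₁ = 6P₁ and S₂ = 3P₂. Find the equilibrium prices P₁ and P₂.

Market 1: 226 - 4P₁ + 2P₂ = 6P₁ → 10P₁ - 2P₂ = 226.
Market 2: 10P₂ - 2P₁ = 397.
Eliminating P₂: 10×(1) + 2×(2) gives 96P₁ = 3054, so P₁ = 31.8125.
Back-substitute into (2): P₂ = (397 + 2×31.8125) / 10 = 46.0625.

P₁ = 31.8125, P₂ = 46.0625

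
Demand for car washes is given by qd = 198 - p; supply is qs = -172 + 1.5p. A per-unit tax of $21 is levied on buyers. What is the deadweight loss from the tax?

Deadweight loss = 132.3

Pre-tax equilibrium: p* = 148, q* = 50.
Tax on buyers shifts demand to qd = 198 − 1(p + 21) = 177 - p.
177 - p = -172 + 1.5p gives seller price ps = 139.6; buyers pay pb = 139.6 + 21 = 160.6.
New quantity: q = 198 − 1(160.6) = 37.4.
DWL = ½ × 21 × (50 − 37.4) = 132.3.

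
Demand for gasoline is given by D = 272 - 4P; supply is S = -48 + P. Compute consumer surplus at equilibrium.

Consumer surplus = 32

Equilibrium: 272 - 4P = -48 + P gives P* = 64, Q* = 16.
Demand choke price (D = 0): P = 68.
CS = ½(68 − 64)(16) = 32.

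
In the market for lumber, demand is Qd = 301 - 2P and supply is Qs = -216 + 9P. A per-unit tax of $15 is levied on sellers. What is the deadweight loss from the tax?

Pre-tax equilibrium: P* = 47, Q* = 207.
Tax on sellers shifts supply to Qs = -216 + 9(P − 15) = -351 + 9P.
301 - 2P = -351 + 9P gives buyer price Pb = 652/11; sellers receive Ps = 652/11 − 15 = 487/11.
New quantity: Q = 301 − 2(652/11) = 2007/11.
DWL = ½ × 15 × (207 − 2007/11) = 2025/11.

Deadweight loss = 2025/11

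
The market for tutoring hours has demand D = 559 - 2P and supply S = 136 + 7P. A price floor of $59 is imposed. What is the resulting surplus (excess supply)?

Surplus = 108

Equilibrium price would be P* = 47, so the floor at 59 binds.
At P = 59: D = 441, S = 549.
Surplus = 549 − 441 = 108.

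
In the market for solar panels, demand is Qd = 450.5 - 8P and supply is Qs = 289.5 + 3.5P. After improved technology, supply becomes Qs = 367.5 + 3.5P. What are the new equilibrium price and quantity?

Original equilibrium: P* = 14, Q* = 338.5.
New equilibrium: 450.5 - 8P = 367.5 + 3.5P, so 83 = 11.5P and P' = 166/23; Q' = 450.5 − 8(166/23) = 18067/46.

P' = 166/23, Q' = 18067/46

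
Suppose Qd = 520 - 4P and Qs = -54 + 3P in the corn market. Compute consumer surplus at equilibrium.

Consumer surplus = 4608

Equilibrium: 520 - 4P = -54 + 3P gives P* = 82, Q* = 192.
Demand choke price (Qd = 0): P = 130.
CS = ½(130 − 82)(192) = 4608.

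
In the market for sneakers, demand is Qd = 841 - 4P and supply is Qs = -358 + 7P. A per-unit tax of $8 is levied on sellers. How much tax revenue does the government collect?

Pre-tax equilibrium: P* = 109, Q* = 405.
Tax on sellers shifts supply to Qs = -358 + 7(P − 8) = -414 + 7P.
841 - 4P = -414 + 7P gives buyer price Pb = 1255/11; sellers receive Ps = 1255/11 − 8 = 1167/11.
New quantity: Q = 841 − 4(1255/11) = 4231/11.
Revenue = 8 × 4231/11 = 33848/11.

Tax revenue = 33848/11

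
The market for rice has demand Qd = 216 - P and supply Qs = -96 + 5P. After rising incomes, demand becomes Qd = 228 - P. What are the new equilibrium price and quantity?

Original equilibrium: P* = 52, Q* = 164.
New equilibrium: 228 - P = -96 + 5P, so 324 = 6P and P' = 54; Q' = 228 − 1(54) = 174.

P' = 54, Q' = 174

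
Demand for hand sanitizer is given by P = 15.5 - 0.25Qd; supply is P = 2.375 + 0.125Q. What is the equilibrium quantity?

Q* = 35

Set the two price expressions equal: 15.5 - 0.25Q = 2.375 + 0.125Q.
13.125 = 0.375Q, so Q* = 35.
P* = 15.5 − (0.25)(35) = 6.75.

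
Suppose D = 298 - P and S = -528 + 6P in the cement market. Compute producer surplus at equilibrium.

Producer surplus = 2700

Equilibrium: 298 - P = -528 + 6P gives P* = 118, Q* = 180.
Supply starts at P = 88 (where S = 0).
PS = ½(118 − 88)(180) = 2700.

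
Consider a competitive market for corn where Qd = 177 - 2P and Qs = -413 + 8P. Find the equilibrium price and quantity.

Set Qd = Qs: 177 - 2P = -413 + 8P.
590 = 10P, so P* = 59.
Q* = 177 − 2(59) = 59.

P* = 59, Q* = 59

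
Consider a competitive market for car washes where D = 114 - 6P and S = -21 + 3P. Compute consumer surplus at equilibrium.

Consumer surplus = 48

Equilibrium: 114 - 6P = -21 + 3P gives P* = 15, Q* = 24.
Demand choke price (D = 0): P = 19.
CS = ½(19 − 15)(24) = 48.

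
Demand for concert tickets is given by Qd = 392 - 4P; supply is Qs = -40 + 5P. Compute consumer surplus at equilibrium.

Equilibrium: 392 - 4P = -40 + 5P gives P* = 48, Q* = 200.
Demand choke price (Qd = 0): P = 98.
CS = ½(98 − 48)(200) = 5000.

Consumer surplus = 5000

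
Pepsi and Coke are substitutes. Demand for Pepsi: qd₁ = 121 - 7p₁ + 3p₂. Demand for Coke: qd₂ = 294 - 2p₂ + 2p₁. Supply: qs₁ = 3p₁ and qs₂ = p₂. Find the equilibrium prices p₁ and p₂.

Market 1: 121 - 7p₁ + 3p₂ = 3p₁ → 10p₁ - 3p₂ = 121.
Market 2: 3p₂ - 2p₁ = 294.
Eliminating p₂: 3×(1) + 3×(2) gives 24p₁ = 1245, so p₁ = 51.875.
Back-substitute into (2): p₂ = (294 + 2×51.875) / 3 = 1591/12.

p₁ = 51.875, p₂ = 1591/12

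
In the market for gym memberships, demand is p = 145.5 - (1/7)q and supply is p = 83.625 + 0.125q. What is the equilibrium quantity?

Set the two price expressions equal: 145.5 - (1/7)q = 83.625 + 0.125q.
61.875 = (15/56)q, so q* = 231.
p* = 145.5 − (1/7)(231) = 112.5.

q* = 231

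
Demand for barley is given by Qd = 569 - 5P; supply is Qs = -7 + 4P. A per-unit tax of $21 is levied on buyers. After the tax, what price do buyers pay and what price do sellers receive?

Pre-tax equilibrium: P* = 64, Q* = 249.
Tax on buyers shifts demand to Qd = 569 − 5(P + 21) = 464 - 5P.
464 - 5P = -7 + 4P gives seller price Ps = 157/3; buyers pay Pb = 157/3 + 21 = 220/3.
New quantity: Q = 569 − 5(220/3) = 607/3.

Buyers pay 220/3, sellers receive 157/3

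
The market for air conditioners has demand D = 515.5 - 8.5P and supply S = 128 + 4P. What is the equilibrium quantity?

Q* = 252

Set D = S: 515.5 - 8.5P = 128 + 4P.
387.5 = 12.5P, so P* = 31.
Q* = 515.5 − 8.5(31) = 252.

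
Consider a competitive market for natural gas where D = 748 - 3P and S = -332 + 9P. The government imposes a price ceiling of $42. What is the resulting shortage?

Equilibrium price would be P* = 90, so the ceiling at 42 binds.
At P = 42: D = 748 − 3(42) = 622, S = -332 + 9(42) = 46.
Shortage = 622 − 46 = 576.

Shortage = 576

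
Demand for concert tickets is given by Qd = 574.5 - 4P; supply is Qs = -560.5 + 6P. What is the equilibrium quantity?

Q* = 120.5

Set Qd = Qs: 574.5 - 4P = -560.5 + 6P.
1135 = 10P, so P* = 113.5.
Q* = 574.5 − 4(113.5) = 120.5.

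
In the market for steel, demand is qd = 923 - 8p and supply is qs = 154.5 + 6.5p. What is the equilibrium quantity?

q* = 499

Set qd = qs: 923 - 8p = 154.5 + 6.5p.
768.5 = 14.5p, so p* = 53.
q* = 923 − 8(53) = 499.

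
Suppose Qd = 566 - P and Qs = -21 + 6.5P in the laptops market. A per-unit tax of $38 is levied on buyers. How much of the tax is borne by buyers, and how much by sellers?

Pre-tax equilibrium: P* = 1174/15, Q* = 7316/15.
Tax on buyers shifts demand to Qd = 566 − 1(P + 38) = 528 - P.
528 - P = -21 + 6.5P gives seller price Ps = 73.2; buyers pay Pb = 73.2 + 38 = 111.2.
New quantity: Q = 566 − 1(111.2) = 454.8.
Buyer burden = 111.2 − 1174/15 = 494/15; seller burden = 1174/15 − 73.2 = 76/15.

Buyers bear 494/15, sellers bear 76/15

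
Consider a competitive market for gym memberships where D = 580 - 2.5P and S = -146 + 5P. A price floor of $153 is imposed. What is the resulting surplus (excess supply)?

Equilibrium price would be P* = 96.8, so the floor at 153 binds.
At P = 153: D = 197.5, S = 619.
Surplus = 619 − 197.5 = 421.5.

Surplus = 421.5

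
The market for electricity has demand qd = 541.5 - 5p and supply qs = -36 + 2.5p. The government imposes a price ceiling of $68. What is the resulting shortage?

Equilibrium price would be p* = 77, so the ceiling at 68 binds.
At p = 68: qd = 541.5 − 5(68) = 201.5, qs = -36 + 2.5(68) = 134.
Shortage = 201.5 − 134 = 67.5.

Shortage = 67.5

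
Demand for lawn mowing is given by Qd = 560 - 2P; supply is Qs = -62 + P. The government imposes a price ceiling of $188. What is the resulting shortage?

Equilibrium price would be P* = 622/3, so the ceiling at 188 binds.
At P = 188: Qd = 560 − 2(188) = 184, Qs = -62 + 1(188) = 126.
Shortage = 184 − 126 = 58.

Shortage = 58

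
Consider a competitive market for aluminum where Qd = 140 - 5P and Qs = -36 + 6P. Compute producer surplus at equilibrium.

Producer surplus = 300

Equilibrium: 140 - 5P = -36 + 6P gives P* = 16, Q* = 60.
Supply starts at P = 6 (where Qs = 0).
PS = ½(16 − 6)(60) = 300.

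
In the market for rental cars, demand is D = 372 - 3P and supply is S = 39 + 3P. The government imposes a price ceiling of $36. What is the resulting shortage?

Equilibrium price would be P* = 55.5, so the ceiling at 36 binds.
At P = 36: D = 372 − 3(36) = 264, S = 39 + 3(36) = 147.
Shortage = 264 − 147 = 117.

Shortage = 117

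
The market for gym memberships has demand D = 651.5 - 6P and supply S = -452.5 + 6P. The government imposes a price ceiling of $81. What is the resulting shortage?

Shortage = 132

Equilibrium price would be P* = 92, so the ceiling at 81 binds.
At P = 81: D = 651.5 − 6(81) = 165.5, S = -452.5 + 6(81) = 33.5.
Shortage = 165.5 − 33.5 = 132.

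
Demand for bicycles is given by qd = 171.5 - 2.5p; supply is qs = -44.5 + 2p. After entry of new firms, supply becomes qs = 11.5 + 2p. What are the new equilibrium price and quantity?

Original equilibrium: p* = 48, q* = 51.5.
New equilibrium: 171.5 - 2.5p = 11.5 + 2p, so 160 = 4.5p and p' = 320/9; q' = 171.5 − 2.5(320/9) = 1487/18.

p' = 320/9, q' = 1487/18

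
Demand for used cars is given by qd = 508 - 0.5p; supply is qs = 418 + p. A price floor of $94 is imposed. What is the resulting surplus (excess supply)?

Surplus = 51

Equilibrium price would be p* = 60, so the floor at 94 binds.
At p = 94: qd = 461, qs = 512.
Surplus = 512 − 461 = 51.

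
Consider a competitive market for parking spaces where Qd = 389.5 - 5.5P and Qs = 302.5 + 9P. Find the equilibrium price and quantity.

Set Qd = Qs: 389.5 - 5.5P = 302.5 + 9P.
87 = 14.5P, so P* = 6.
Q* = 389.5 − 5.5(6) = 356.5.

P* = 6, Q* = 356.5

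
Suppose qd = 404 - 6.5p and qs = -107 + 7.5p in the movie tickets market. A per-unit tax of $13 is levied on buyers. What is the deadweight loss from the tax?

Pre-tax equilibrium: p* = 36.5, q* = 166.75.
Tax on buyers shifts demand to qd = 404 − 6.5(p + 13) = 319.5 - 6.5p.
319.5 - 6.5p = -107 + 7.5p gives seller price ps = 853/28; buyers pay pb = 853/28 + 13 = 1217/28.
New quantity: q = 404 − 6.5(1217/28) = 6803/56.
DWL = ½ × 13 × (166.75 − 6803/56) = 32955/112.

Deadweight loss = 32955/112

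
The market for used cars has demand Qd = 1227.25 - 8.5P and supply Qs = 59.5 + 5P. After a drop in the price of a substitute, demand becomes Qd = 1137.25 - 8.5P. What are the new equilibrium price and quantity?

Original equilibrium: P* = 86.5, Q* = 492.
New equilibrium: 1137.25 - 8.5P = 59.5 + 5P, so 1077.75 = 13.5P and P' = 479/6; Q' = 1137.25 − 8.5(479/6) = 1376/3.

P' = 479/6, Q' = 1376/3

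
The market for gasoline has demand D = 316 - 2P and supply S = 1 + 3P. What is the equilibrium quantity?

Set D = S: 316 - 2P = 1 + 3P.
315 = 5P, so P* = 63.
Q* = 316 − 2(63) = 190.

Q* = 190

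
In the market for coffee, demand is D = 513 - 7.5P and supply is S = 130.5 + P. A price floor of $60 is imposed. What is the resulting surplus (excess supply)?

Equilibrium price would be P* = 45, so the floor at 60 binds.
At P = 60: D = 63, S = 190.5.
Surplus = 190.5 − 63 = 127.5.

Surplus = 127.5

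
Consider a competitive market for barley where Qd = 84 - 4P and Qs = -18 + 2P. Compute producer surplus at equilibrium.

Equilibrium: 84 - 4P = -18 + 2P gives P* = 17, Q* = 16.
Supply starts at P = 9 (where Qs = 0).
PS = ½(17 − 9)(16) = 64.

Producer surplus = 64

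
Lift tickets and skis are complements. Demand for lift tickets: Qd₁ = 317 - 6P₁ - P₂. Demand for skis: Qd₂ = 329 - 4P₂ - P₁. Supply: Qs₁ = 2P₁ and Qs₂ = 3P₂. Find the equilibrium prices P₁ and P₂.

Market 1: 317 - 6P₁ - P₂ = 2P₁ → 8P₁ + P₂ = 317.
Market 2: 7P₂ + P₁ = 329.
Eliminating P₂: 7×(1) − 1×(2) gives 55P₁ = 1890, so P₁ = 378/11.
Back-substitute into (2): P₂ = (329 − 1×378/11) / 7 = 463/11.

P₁ = 378/11, P₂ = 463/11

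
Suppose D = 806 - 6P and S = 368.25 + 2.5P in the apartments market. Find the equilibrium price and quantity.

P* = 51.5, Q* = 497

Set D = S: 806 - 6P = 368.25 + 2.5P.
437.75 = 8.5P, so P* = 51.5.
Q* = 806 − 6(51.5) = 497.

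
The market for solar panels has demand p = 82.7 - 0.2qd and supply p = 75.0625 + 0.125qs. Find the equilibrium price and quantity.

p* = 78, q* = 23.5

Set the two price expressions equal: 82.7 - 0.2q = 75.0625 + 0.125q.
7.6375 = 0.325q, so q* = 23.5.
p* = 82.7 − (0.2)(23.5) = 78.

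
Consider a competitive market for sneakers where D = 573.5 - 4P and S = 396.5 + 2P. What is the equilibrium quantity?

Q* = 455.5

Set D = S: 573.5 - 4P = 396.5 + 2P.
177 = 6P, so P* = 29.5.
Q* = 573.5 − 4(29.5) = 455.5.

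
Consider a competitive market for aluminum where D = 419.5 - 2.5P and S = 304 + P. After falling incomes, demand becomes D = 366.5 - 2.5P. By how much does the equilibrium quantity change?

ΔQ = -106/7

Original equilibrium: P* = 33, Q* = 337.
New equilibrium: 366.5 - 2.5P = 304 + P, so 62.5 = 3.5P and P' = 125/7; Q' = 366.5 − 2.5(125/7) = 2253/7.
Change in quantity: 2253/7 − 337 = -106/7.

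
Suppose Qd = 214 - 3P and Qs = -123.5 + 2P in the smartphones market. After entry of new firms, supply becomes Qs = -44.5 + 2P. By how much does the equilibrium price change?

ΔP = -15.8

Original equilibrium: P* = 67.5, Q* = 11.5.
New equilibrium: 214 - 3P = -44.5 + 2P, so 258.5 = 5P and P' = 51.7; Q' = 214 − 3(51.7) = 58.9.
Change in price: 51.7 − 67.5 = -15.8.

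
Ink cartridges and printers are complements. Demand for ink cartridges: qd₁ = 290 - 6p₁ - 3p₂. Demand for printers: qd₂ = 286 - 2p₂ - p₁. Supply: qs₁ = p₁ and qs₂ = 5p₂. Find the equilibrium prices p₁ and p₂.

p₁ = 586/23, p₂ = 856/23

Market 1: 290 - 6p₁ - 3p₂ = p₁ → 7p₁ + 3p₂ = 290.
Market 2: 7p₂ + p₁ = 286.
Eliminating p₂: 7×(1) − 3×(2) gives 46p₁ = 1172, so p₁ = 586/23.
Back-substitute into (2): p₂ = (286 − 1×586/23) / 7 = 856/23.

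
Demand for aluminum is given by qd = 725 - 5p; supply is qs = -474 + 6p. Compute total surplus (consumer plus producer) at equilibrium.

Equilibrium: 725 - 5p = -474 + 6p gives p* = 109, q* = 180.
Demand choke price: p = 145; supply starts at p = 79.
CS = ½(145 − 109)(180) = 3240; PS = ½(109 − 79)(180) = 2700.

Total surplus = 5940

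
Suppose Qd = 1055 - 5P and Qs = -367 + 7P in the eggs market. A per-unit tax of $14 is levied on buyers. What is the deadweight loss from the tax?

Deadweight loss = 1715/6

Pre-tax equilibrium: P* = 118.5, Q* = 462.5.
Tax on buyers shifts demand to Qd = 1055 − 5(P + 14) = 985 - 5P.
985 - 5P = -367 + 7P gives seller price Ps = 338/3; buyers pay Pb = 338/3 + 14 = 380/3.
New quantity: Q = 1055 − 5(380/3) = 1265/3.
DWL = ½ × 14 × (462.5 − 1265/3) = 1715/6.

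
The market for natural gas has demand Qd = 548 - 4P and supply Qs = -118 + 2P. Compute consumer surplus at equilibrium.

Equilibrium: 548 - 4P = -118 + 2P gives P* = 111, Q* = 104.
Demand choke price (Qd = 0): P = 137.
CS = ½(137 − 111)(104) = 1352.

Consumer surplus = 1352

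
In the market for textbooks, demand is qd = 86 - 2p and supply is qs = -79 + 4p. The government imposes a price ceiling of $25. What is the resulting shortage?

Shortage = 15

Equilibrium price would be p* = 27.5, so the ceiling at 25 binds.
At p = 25: qd = 86 − 2(25) = 36, qs = -79 + 4(25) = 21.
Shortage = 36 − 21 = 15.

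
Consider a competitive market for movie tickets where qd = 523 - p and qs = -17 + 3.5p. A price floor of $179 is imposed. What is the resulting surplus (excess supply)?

Equilibrium price would be p* = 120, so the floor at 179 binds.
At p = 179: qd = 344, qs = 609.5.
Surplus = 609.5 − 344 = 265.5.

Surplus = 265.5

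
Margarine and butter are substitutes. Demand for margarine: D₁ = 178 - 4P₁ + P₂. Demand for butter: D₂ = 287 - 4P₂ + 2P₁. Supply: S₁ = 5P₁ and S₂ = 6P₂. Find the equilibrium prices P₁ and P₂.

P₁ = 2067/88, P₂ = 2939/88

Market 1: 178 - 4P₁ + P₂ = 5P₁ → 9P₁ - P₂ = 178.
Market 2: 10P₂ - 2P₁ = 287.
Eliminating P₂: 10×(1) + 1×(2) gives 88P₁ = 2067, so P₁ = 2067/88.
Back-substitute into (2): P₂ = (287 + 2×2067/88) / 10 = 2939/88.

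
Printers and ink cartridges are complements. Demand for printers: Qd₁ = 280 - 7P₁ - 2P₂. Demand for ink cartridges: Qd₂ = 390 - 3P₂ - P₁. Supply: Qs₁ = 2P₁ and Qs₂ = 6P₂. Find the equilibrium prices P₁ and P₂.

Market 1: 280 - 7P₁ - 2P₂ = 2P₁ → 9P₁ + 2P₂ = 280.
Market 2: 9P₂ + P₁ = 390.
Eliminating P₂: 9×(1) − 2×(2) gives 79P₁ = 1740, so P₁ = 1740/79.
Back-substitute into (2): P₂ = (390 − 1×1740/79) / 9 = 3230/79.

P₁ = 1740/79, P₂ = 3230/79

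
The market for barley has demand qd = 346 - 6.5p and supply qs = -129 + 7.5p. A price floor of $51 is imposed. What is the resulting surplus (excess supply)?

Surplus = 239

Equilibrium price would be p* = 475/14, so the floor at 51 binds.
At p = 51: qd = 14.5, qs = 253.5.
Surplus = 253.5 − 14.5 = 239.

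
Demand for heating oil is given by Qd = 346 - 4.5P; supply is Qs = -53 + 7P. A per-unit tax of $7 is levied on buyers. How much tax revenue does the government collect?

Pre-tax equilibrium: P* = 798/23, Q* = 4367/23.
Tax on buyers shifts demand to Qd = 346 − 4.5(P + 7) = 314.5 - 4.5P.
314.5 - 4.5P = -53 + 7P gives seller price Ps = 735/23; buyers pay Pb = 735/23 + 7 = 896/23.
New quantity: Q = 346 − 4.5(896/23) = 3926/23.
Revenue = 7 × 3926/23 = 27482/23.

Tax revenue = 27482/23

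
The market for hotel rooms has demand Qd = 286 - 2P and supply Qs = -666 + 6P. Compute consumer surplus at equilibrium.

Consumer surplus = 576

Equilibrium: 286 - 2P = -666 + 6P gives P* = 119, Q* = 48.
Demand choke price (Qd = 0): P = 143.
CS = ½(143 − 119)(48) = 576.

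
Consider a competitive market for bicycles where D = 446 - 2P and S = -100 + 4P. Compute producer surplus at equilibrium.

Producer surplus = 8712

Equilibrium: 446 - 2P = -100 + 4P gives P* = 91, Q* = 264.
Supply starts at P = 25 (where S = 0).
PS = ½(91 − 25)(264) = 8712.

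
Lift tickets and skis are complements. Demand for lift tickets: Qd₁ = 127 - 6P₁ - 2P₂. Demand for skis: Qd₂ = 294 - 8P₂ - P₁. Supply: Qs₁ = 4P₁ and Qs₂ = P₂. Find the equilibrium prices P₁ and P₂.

P₁ = 555/88, P₂ = 2813/88

Market 1: 127 - 6P₁ - 2P₂ = 4P₁ → 10P₁ + 2P₂ = 127.
Market 2: 9P₂ + P₁ = 294.
Eliminating P₂: 9×(1) − 2×(2) gives 88P₁ = 555, so P₁ = 555/88.
Back-substitute into (2): P₂ = (294 − 1×555/88) / 9 = 2813/88.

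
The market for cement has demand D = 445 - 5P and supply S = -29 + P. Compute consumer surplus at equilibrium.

Equilibrium: 445 - 5P = -29 + P gives P* = 79, Q* = 50.
Demand choke price (D = 0): P = 89.
CS = ½(89 − 79)(50) = 250.

Consumer surplus = 250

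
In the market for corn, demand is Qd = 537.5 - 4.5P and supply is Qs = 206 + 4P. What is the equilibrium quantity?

Q* = 362

Set Qd = Qs: 537.5 - 4.5P = 206 + 4P.
331.5 = 8.5P, so P* = 39.
Q* = 537.5 − 4.5(39) = 362.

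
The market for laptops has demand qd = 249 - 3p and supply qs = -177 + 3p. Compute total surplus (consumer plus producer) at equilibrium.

Equilibrium: 249 - 3p = -177 + 3p gives p* = 71, q* = 36.
Demand choke price: p = 83; supply starts at p = 59.
CS = ½(83 − 71)(36) = 216; PS = ½(71 − 59)(36) = 216.

Total surplus = 432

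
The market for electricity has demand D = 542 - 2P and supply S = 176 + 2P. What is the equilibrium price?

Set D = S: 542 - 2P = 176 + 2P.
366 = 4P, so P* = 91.5.
Q* = 542 − 2(91.5) = 359.

P* = 91.5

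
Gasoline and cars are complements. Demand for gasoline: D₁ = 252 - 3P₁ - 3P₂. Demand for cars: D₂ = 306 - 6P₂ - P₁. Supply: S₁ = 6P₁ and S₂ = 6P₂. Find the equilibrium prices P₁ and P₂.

P₁ = 702/35, P₂ = 834/35

Market 1: 252 - 3P₁ - 3P₂ = 6P₁ → 9P₁ + 3P₂ = 252.
Market 2: 12P₂ + P₁ = 306.
Eliminating P₂: 12×(1) − 3×(2) gives 105P₁ = 2106, so P₁ = 702/35.
Back-substitute into (2): P₂ = (306 − 1×702/35) / 12 = 834/35.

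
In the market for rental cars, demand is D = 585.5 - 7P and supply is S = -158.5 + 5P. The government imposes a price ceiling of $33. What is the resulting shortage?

Shortage = 348

Equilibrium price would be P* = 62, so the ceiling at 33 binds.
At P = 33: D = 585.5 − 7(33) = 354.5, S = -158.5 + 5(33) = 6.5.
Shortage = 354.5 − 6.5 = 348.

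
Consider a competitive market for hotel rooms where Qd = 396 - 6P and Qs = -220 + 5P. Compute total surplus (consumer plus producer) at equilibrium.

Equilibrium: 396 - 6P = -220 + 5P gives P* = 56, Q* = 60.
Demand choke price: P = 66; supply starts at P = 44.
CS = ½(66 − 56)(60) = 300; PS = ½(56 − 44)(60) = 360.

Total surplus = 660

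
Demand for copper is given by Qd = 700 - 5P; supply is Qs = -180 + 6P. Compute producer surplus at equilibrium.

Producer surplus = 7500

Equilibrium: 700 - 5P = -180 + 6P gives P* = 80, Q* = 300.
Supply starts at P = 30 (where Qs = 0).
PS = ½(80 − 30)(300) = 7500.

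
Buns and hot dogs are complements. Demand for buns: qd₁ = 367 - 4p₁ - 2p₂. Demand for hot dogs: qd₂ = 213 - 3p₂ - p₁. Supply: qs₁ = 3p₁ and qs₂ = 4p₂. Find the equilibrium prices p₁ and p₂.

p₁ = 2143/47, p₂ = 1124/47

Market 1: 367 - 4p₁ - 2p₂ = 3p₁ → 7p₁ + 2p₂ = 367.
Market 2: 7p₂ + p₁ = 213.
Eliminating p₂: 7×(1) − 2×(2) gives 47p₁ = 2143, so p₁ = 2143/47.
Back-substitute into (2): p₂ = (213 − 1×2143/47) / 7 = 1124/47.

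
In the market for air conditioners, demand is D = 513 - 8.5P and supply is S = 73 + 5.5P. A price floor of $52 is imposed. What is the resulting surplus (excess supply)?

Equilibrium price would be P* = 220/7, so the floor at 52 binds.
At P = 52: D = 71, S = 359.
Surplus = 359 − 71 = 288.

Surplus = 288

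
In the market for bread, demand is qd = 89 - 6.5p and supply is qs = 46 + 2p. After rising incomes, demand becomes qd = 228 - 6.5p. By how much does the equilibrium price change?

Original equilibrium: p* = 86/17, q* = 954/17.
New equilibrium: 228 - 6.5p = 46 + 2p, so 182 = 8.5p and p' = 364/17; q' = 228 − 6.5(364/17) = 1510/17.
Change in price: 364/17 − 86/17 = 278/17.

Δp = 278/17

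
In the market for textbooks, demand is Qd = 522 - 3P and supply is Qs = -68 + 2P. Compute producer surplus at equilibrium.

Producer surplus = 7056

Equilibrium: 522 - 3P = -68 + 2P gives P* = 118, Q* = 168.
Supply starts at P = 34 (where Qs = 0).
PS = ½(118 − 34)(168) = 7056.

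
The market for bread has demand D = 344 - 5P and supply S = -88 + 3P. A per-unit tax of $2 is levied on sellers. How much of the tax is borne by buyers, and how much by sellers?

Buyers bear $0.75, sellers bear $1.25

Pre-tax equilibrium: P* = 54, Q* = 74.
Tax on sellers shifts supply to S = -88 + 3(P − 2) = -94 + 3P.
344 - 5P = -94 + 3P gives buyer price Pb = 54.75; sellers receive Ps = 54.75 − 2 = 52.75.
New quantity: Q = 344 − 5(54.75) = 70.25.
Buyer burden = 54.75 − 54 = 0.75; seller burden = 54 − 52.75 = 1.25.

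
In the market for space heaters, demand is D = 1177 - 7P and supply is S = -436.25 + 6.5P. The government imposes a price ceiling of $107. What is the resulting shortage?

Shortage = 168.75

Equilibrium price would be P* = 119.5, so the ceiling at 107 binds.
At P = 107: D = 1177 − 7(107) = 428, S = -436.25 + 6.5(107) = 259.25.
Shortage = 428 − 259.25 = 168.75.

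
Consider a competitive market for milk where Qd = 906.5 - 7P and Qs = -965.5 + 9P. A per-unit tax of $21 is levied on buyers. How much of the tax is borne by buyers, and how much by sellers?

Buyers bear $11.8125, sellers bear $9.1875

Pre-tax equilibrium: P* = 117, Q* = 87.5.
Tax on buyers shifts demand to Qd = 906.5 − 7(P + 21) = 759.5 - 7P.
759.5 - 7P = -965.5 + 9P gives seller price Ps = 107.8125; buyers pay Pb = 107.8125 + 21 = 128.8125.
New quantity: Q = 906.5 − 7(128.8125) = 4.8125.
Buyer burden = 128.8125 − 117 = 11.8125; seller burden = 117 − 107.8125 = 9.1875.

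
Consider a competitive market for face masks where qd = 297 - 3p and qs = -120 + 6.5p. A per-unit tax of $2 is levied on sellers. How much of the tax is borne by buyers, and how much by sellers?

Buyers bear 26/19, sellers bear 12/19

Pre-tax equilibrium: p* = 834/19, q* = 3141/19.
Tax on sellers shifts supply to qs = -120 + 6.5(p − 2) = -133 + 6.5p.
297 - 3p = -133 + 6.5p gives buyer price pb = 860/19; sellers receive ps = 860/19 − 2 = 822/19.
New quantity: q = 297 − 3(860/19) = 3063/19.
Buyer burden = 860/19 − 834/19 = 26/19; seller burden = 834/19 − 822/19 = 12/19.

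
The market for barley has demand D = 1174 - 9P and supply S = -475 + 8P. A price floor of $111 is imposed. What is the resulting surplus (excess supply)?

Equilibrium price would be P* = 97, so the floor at 111 binds.
At P = 111: D = 175, S = 413.
Surplus = 413 − 175 = 238.

Surplus = 238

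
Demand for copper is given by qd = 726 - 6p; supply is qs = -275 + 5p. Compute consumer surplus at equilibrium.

Equilibrium: 726 - 6p = -275 + 5p gives p* = 91, q* = 180.
Demand choke price (qd = 0): p = 121.
CS = ½(121 − 91)(180) = 2700.

Consumer surplus = 2700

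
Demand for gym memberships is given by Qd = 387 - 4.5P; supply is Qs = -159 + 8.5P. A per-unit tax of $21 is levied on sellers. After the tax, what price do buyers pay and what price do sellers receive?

Buyers pay 1449/26, sellers receive 903/26

Pre-tax equilibrium: P* = 42, Q* = 198.
Tax on sellers shifts supply to Qs = -159 + 8.5(P − 21) = -337.5 + 8.5P.
387 - 4.5P = -337.5 + 8.5P gives buyer price Pb = 1449/26; sellers receive Ps = 1449/26 − 21 = 903/26.
New quantity: Q = 387 − 4.5(1449/26) = 7083/52.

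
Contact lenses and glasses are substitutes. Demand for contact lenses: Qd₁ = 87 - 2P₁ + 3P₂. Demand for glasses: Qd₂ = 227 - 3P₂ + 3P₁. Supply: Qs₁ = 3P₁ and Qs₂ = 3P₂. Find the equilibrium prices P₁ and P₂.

Market 1: 87 - 2P₁ + 3P₂ = 3P₁ → 5P₁ - 3P₂ = 87.
Market 2: 6P₂ - 3P₁ = 227.
Eliminating P₂: 6×(1) + 3×(2) gives 21P₁ = 1203, so P₁ = 401/7.
Back-substitute into (2): P₂ = (227 + 3×401/7) / 6 = 1396/21.

P₁ = 401/7, P₂ = 1396/21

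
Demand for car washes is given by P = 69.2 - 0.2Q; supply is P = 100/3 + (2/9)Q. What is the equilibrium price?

Set the two price expressions equal: 69.2 - 0.2Q = 100/3 + (2/9)Q.
538/15 = (19/45)Q, so Q* = 1614/19.
P* = 69.2 − (0.2)(1614/19) = 992/19.

P* = 992/19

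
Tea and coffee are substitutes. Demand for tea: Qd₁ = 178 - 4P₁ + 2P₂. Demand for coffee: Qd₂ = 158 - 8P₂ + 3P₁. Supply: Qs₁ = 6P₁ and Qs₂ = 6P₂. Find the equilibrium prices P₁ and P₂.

P₁ = 1404/67, P₂ = 1057/67

Market 1: 178 - 4P₁ + 2P₂ = 6P₁ → 10P₁ - 2P₂ = 178.
Market 2: 14P₂ - 3P₁ = 158.
Eliminating P₂: 14×(1) + 2×(2) gives 134P₁ = 2808, so P₁ = 1404/67.
Back-substitute into (2): P₂ = (158 + 3×1404/67) / 14 = 1057/67.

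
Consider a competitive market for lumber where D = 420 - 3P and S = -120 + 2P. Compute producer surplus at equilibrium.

Producer surplus = 2304

Equilibrium: 420 - 3P = -120 + 2P gives P* = 108, Q* = 96.
Supply starts at P = 60 (where S = 0).
PS = ½(108 − 60)(96) = 2304.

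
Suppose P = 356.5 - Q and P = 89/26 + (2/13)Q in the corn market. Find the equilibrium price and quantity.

Set the two price expressions equal: 356.5 - Q = 89/26 + (2/13)Q.
4590/13 = (15/13)Q, so Q* = 306.
P* = 356.5 − (1)(306) = 50.5.

P* = 50.5, Q* = 306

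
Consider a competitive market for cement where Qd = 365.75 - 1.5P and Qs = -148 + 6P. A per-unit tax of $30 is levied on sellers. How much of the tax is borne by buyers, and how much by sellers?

Pre-tax equilibrium: P* = 68.5, Q* = 263.
Tax on sellers shifts supply to Qs = -148 + 6(P − 30) = -328 + 6P.
365.75 - 1.5P = -328 + 6P gives buyer price Pb = 92.5; sellers receive Ps = 92.5 − 30 = 62.5.
New quantity: Q = 365.75 − 1.5(92.5) = 227.
Buyer burden = 92.5 − 68.5 = 24; seller burden = 68.5 − 62.5 = 6.

Buyers bear $24, sellers bear $6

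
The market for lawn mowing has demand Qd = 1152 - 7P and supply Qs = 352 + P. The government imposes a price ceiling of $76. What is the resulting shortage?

Equilibrium price would be P* = 100, so the ceiling at 76 binds.
At P = 76: Qd = 1152 − 7(76) = 620, Qs = 352 + 1(76) = 428.
Shortage = 620 − 428 = 192.

Shortage = 192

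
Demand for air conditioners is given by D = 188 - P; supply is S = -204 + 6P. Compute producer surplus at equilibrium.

Producer surplus = 1452

Equilibrium: 188 - P = -204 + 6P gives P* = 56, Q* = 132.
Supply starts at P = 34 (where S = 0).
PS = ½(56 − 34)(132) = 1452.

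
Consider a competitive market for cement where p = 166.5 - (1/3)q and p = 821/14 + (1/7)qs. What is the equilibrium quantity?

q* = 226.5

Set the two price expressions equal: 166.5 - (1/3)q = 821/14 + (1/7)q.
755/7 = (10/21)q, so q* = 226.5.
p* = 166.5 − (1/3)(226.5) = 91.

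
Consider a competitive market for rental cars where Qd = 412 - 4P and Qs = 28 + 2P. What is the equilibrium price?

P* = 64

Set Qd = Qs: 412 - 4P = 28 + 2P.
384 = 6P, so P* = 64.
Q* = 412 − 4(64) = 156.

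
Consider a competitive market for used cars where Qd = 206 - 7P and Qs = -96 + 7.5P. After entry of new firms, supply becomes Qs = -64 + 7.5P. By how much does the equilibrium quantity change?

Original equilibrium: P* = 604/29, Q* = 1746/29.
New equilibrium: 206 - 7P = -64 + 7.5P, so 270 = 14.5P and P' = 540/29; Q' = 206 − 7(540/29) = 2194/29.
Change in quantity: 2194/29 − 1746/29 = 448/29.

ΔQ = 448/29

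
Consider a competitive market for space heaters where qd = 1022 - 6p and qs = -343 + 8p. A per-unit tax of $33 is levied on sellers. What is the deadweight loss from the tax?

Pre-tax equilibrium: p* = 97.5, q* = 437.
Tax on sellers shifts supply to qs = -343 + 8(p − 33) = -607 + 8p.
1022 - 6p = -607 + 8p gives buyer price pb = 1629/14; sellers receive ps = 1629/14 − 33 = 1167/14.
New quantity: q = 1022 − 6(1629/14) = 2267/7.
DWL = ½ × 33 × (437 − 2267/7) = 13068/7.

Deadweight loss = 13068/7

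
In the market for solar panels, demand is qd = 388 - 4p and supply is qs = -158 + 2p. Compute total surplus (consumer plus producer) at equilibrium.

Equilibrium: 388 - 4p = -158 + 2p gives p* = 91, q* = 24.
Demand choke price: p = 97; supply starts at p = 79.
CS = ½(97 − 91)(24) = 72; PS = ½(91 − 79)(24) = 144.

Total surplus = 216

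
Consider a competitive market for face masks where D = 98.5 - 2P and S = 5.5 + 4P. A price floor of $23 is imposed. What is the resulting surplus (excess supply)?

Surplus = 45

Equilibrium price would be P* = 15.5, so the floor at 23 binds.
At P = 23: D = 52.5, S = 97.5.
Surplus = 97.5 − 52.5 = 45.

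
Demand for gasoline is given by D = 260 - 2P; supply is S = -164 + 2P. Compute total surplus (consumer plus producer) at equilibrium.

Equilibrium: 260 - 2P = -164 + 2P gives P* = 106, Q* = 48.
Demand choke price: P = 130; supply starts at P = 82.
CS = ½(130 − 106)(48) = 576; PS = ½(106 − 82)(48) = 576.

Total surplus = 1152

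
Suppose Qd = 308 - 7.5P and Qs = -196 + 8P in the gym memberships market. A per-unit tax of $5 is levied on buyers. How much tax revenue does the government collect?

Tax revenue = 6940/31

Pre-tax equilibrium: P* = 1008/31, Q* = 1988/31.
Tax on buyers shifts demand to Qd = 308 − 7.5(P + 5) = 270.5 - 7.5P.
270.5 - 7.5P = -196 + 8P gives seller price Ps = 933/31; buyers pay Pb = 933/31 + 5 = 1088/31.
New quantity: Q = 308 − 7.5(1088/31) = 1388/31.
Revenue = 5 × 1388/31 = 6940/31.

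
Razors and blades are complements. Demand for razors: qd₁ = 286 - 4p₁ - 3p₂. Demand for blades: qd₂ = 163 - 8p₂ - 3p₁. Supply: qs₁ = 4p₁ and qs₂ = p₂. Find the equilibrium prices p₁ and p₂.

Market 1: 286 - 4p₁ - 3p₂ = 4p₁ → 8p₁ + 3p₂ = 286.
Market 2: 9p₂ + 3p₁ = 163.
Eliminating p₂: 9×(1) − 3×(2) gives 63p₁ = 2085, so p₁ = 695/21.
Back-substitute into (2): p₂ = (163 − 3×695/21) / 9 = 446/63.

p₁ = 695/21, p₂ = 446/63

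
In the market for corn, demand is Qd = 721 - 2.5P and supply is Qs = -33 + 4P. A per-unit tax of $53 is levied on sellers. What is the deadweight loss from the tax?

Deadweight loss = 28090/13

Pre-tax equilibrium: P* = 116, Q* = 431.
Tax on sellers shifts supply to Qs = -33 + 4(P − 53) = -245 + 4P.
721 - 2.5P = -245 + 4P gives buyer price Pb = 1932/13; sellers receive Ps = 1932/13 − 53 = 1243/13.
New quantity: Q = 721 − 2.5(1932/13) = 4543/13.
DWL = ½ × 53 × (431 − 4543/13) = 28090/13.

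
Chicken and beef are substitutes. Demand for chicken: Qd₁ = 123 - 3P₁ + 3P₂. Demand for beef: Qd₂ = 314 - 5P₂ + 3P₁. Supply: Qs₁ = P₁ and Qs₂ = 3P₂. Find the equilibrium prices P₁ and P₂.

Market 1: 123 - 3P₁ + 3P₂ = P₁ → 4P₁ - 3P₂ = 123.
Market 2: 8P₂ - 3P₁ = 314.
Eliminating P₂: 8×(1) + 3×(2) gives 23P₁ = 1926, so P₁ = 1926/23.
Back-substitute into (2): P₂ = (314 + 3×1926/23) / 8 = 1625/23.

P₁ = 1926/23, P₂ = 1625/23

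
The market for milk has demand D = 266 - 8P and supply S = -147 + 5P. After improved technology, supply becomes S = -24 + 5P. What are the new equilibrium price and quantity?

P' = 290/13, Q' = 1138/13

Original equilibrium: P* = 413/13, Q* = 154/13.
New equilibrium: 266 - 8P = -24 + 5P, so 290 = 13P and P' = 290/13; Q' = 266 − 8(290/13) = 1138/13.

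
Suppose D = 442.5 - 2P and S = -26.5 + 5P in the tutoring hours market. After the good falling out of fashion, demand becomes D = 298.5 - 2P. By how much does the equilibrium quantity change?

ΔQ = -720/7

Original equilibrium: P* = 67, Q* = 308.5.
New equilibrium: 298.5 - 2P = -26.5 + 5P, so 325 = 7P and P' = 325/7; Q' = 298.5 − 2(325/7) = 2879/14.
Change in quantity: 2879/14 − 308.5 = -720/7.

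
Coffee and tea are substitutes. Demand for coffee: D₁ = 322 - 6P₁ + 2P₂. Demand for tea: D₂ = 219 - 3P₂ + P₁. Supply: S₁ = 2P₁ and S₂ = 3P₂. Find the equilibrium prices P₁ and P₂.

Market 1: 322 - 6P₁ + 2P₂ = 2P₁ → 8P₁ - 2P₂ = 322.
Market 2: 6P₂ - P₁ = 219.
Eliminating P₂: 6×(1) + 2×(2) gives 46P₁ = 2370, so P₁ = 1185/23.
Back-substitute into (2): P₂ = (219 + 1×1185/23) / 6 = 1037/23.

P₁ = 1185/23, P₂ = 1037/23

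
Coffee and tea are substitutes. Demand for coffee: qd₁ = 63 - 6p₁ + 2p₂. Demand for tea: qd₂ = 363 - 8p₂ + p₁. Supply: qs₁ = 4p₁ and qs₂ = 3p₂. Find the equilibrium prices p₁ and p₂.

Market 1: 63 - 6p₁ + 2p₂ = 4p₁ → 10p₁ - 2p₂ = 63.
Market 2: 11p₂ - p₁ = 363.
Eliminating p₂: 11×(1) + 2×(2) gives 108p₁ = 1419, so p₁ = 473/36.
Back-substitute into (2): p₂ = (363 + 1×473/36) / 11 = 1231/36.

p₁ = 473/36, p₂ = 1231/36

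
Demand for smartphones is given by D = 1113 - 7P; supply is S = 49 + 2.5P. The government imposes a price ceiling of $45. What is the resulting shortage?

Equilibrium price would be P* = 112, so the ceiling at 45 binds.
At P = 45: D = 1113 − 7(45) = 798, S = 49 + 2.5(45) = 161.5.
Shortage = 798 − 161.5 = 636.5.

Shortage = 636.5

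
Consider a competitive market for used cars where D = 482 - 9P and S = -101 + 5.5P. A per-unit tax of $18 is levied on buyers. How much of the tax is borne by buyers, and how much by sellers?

Pre-tax equilibrium: P* = 1166/29, Q* = 3484/29.
Tax on buyers shifts demand to D = 482 − 9(P + 18) = 320 - 9P.
320 - 9P = -101 + 5.5P gives seller price Ps = 842/29; buyers pay Pb = 842/29 + 18 = 1364/29.
New quantity: Q = 482 − 9(1364/29) = 1702/29.
Buyer burden = 1364/29 − 1166/29 = 198/29; seller burden = 1166/29 − 842/29 = 324/29.

Buyers bear 198/29, sellers bear 324/29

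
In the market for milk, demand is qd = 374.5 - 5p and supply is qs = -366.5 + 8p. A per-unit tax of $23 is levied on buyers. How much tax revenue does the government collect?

Pre-tax equilibrium: p* = 57, q* = 89.5.
Tax on buyers shifts demand to qd = 374.5 − 5(p + 23) = 259.5 - 5p.
259.5 - 5p = -366.5 + 8p gives seller price ps = 626/13; buyers pay pb = 626/13 + 23 = 925/13.
New quantity: q = 374.5 − 5(925/13) = 487/26.
Revenue = 23 × 487/26 = 11201/26.

Tax revenue = 11201/26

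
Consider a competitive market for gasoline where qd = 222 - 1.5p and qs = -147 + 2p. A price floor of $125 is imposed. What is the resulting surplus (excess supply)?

Equilibrium price would be p* = 738/7, so the floor at 125 binds.
At p = 125: qd = 34.5, qs = 103.
Surplus = 103 − 34.5 = 68.5.

Surplus = 68.5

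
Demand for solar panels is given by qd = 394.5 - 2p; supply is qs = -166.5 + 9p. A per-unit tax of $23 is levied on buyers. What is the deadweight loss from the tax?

Pre-tax equilibrium: p* = 51, q* = 292.5.
Tax on buyers shifts demand to qd = 394.5 − 2(p + 23) = 348.5 - 2p.
348.5 - 2p = -166.5 + 9p gives seller price ps = 515/11; buyers pay pb = 515/11 + 23 = 768/11.
New quantity: q = 394.5 − 2(768/11) = 5607/22.
DWL = ½ × 23 × (292.5 − 5607/22) = 4761/11.

Deadweight loss = 4761/11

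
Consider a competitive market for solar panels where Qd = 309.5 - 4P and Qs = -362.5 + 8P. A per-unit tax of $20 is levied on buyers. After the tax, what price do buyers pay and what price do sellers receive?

Pre-tax equilibrium: P* = 56, Q* = 85.5.
Tax on buyers shifts demand to Qd = 309.5 − 4(P + 20) = 229.5 - 4P.
229.5 - 4P = -362.5 + 8P gives seller price Ps = 148/3; buyers pay Pb = 148/3 + 20 = 208/3.
New quantity: Q = 309.5 − 4(208/3) = 193/6.

Buyers pay 208/3, sellers receive 148/3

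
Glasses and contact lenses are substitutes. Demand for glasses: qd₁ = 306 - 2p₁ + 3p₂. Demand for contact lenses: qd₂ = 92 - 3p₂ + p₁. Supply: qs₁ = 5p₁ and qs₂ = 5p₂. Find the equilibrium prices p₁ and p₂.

Market 1: 306 - 2p₁ + 3p₂ = 5p₁ → 7p₁ - 3p₂ = 306.
Market 2: 8p₂ - p₁ = 92.
Eliminating p₂: 8×(1) + 3×(2) gives 53p₁ = 2724, so p₁ = 2724/53.
Back-substitute into (2): p₂ = (92 + 1×2724/53) / 8 = 950/53.

p₁ = 2724/53, p₂ = 950/53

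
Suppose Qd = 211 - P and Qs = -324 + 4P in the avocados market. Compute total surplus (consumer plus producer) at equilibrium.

Total surplus = 6760

Equilibrium: 211 - P = -324 + 4P gives P* = 107, Q* = 104.
Demand choke price: P = 211; supply starts at P = 81.
CS = ½(211 − 107)(104) = 5408; PS = ½(107 − 81)(104) = 1352.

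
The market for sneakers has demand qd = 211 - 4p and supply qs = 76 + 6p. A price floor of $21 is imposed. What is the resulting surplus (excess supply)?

Equilibrium price would be p* = 13.5, so the floor at 21 binds.
At p = 21: qd = 127, qs = 202.
Surplus = 202 − 127 = 75.

Surplus = 75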